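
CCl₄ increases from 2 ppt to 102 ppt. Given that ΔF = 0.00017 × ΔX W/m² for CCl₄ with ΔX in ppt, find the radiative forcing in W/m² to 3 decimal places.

ΔF = 0.017 W/m²

CCl₄: ΔF = 0.00017 × (102 − 2) = 0.00017 × 100 = 0.0170 W/m².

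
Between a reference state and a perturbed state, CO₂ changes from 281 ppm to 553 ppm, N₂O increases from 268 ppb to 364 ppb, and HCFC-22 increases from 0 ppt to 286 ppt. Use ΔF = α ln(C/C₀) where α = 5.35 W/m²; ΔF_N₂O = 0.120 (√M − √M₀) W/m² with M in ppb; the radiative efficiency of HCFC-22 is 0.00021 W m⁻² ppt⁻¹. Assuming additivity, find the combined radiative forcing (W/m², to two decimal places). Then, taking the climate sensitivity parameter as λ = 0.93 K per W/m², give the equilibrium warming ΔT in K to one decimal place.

CO₂: 5.35 × ln(553/281) = 5.35 × ln(1.96797) = 5.35 × 0.67700 = 3.6220 W/m².
N₂O: 0.120 × (√364 − √268) = 0.120 × (19.0788 − 16.3707) = 0.120 × 2.7081 = 0.3250 W/m².
HCFC-22: ΔF = 0.00021 × (286 − 0) = 0.00021 × 286 = 0.0601 W/m².
Total ΔF = 3.6220 + 0.3250 + 0.0601 = 4.0071 W/m².
ΔT = λ ΔF = 0.93 × 4.01 = 3.7293 K.

ΔF = 4.01 W/m²; ΔT = 3.7 K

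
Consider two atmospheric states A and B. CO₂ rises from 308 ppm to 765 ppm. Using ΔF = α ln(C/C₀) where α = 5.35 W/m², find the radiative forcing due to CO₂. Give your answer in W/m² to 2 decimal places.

CO₂: 5.35 × ln(765/308) = 5.35 × ln(2.48377) = 5.35 × 0.90978 = 4.8673 W/m².

ΔF = 4.87 W/m²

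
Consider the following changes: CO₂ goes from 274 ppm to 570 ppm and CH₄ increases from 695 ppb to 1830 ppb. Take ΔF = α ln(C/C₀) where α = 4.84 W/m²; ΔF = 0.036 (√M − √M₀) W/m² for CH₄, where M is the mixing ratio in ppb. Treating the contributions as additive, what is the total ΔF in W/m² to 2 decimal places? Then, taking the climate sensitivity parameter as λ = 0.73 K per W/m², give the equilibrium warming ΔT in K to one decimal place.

ΔF = 4.14 W/m²; ΔT = 3.0 K

CO₂: 4.84 × ln(570/274) = 4.84 × ln(2.08029) = 4.84 × 0.73251 = 3.5453 W/m².
CH₄: 0.036 × (√1830 − √695) = 0.036 × (42.7785 − 26.3629) = 0.036 × 16.4156 = 0.5910 W/m².
Total ΔF = 3.5453 + 0.5910 = 4.1363 W/m².
ΔT = λ ΔF = 0.73 × 4.14 = 3.0222 K.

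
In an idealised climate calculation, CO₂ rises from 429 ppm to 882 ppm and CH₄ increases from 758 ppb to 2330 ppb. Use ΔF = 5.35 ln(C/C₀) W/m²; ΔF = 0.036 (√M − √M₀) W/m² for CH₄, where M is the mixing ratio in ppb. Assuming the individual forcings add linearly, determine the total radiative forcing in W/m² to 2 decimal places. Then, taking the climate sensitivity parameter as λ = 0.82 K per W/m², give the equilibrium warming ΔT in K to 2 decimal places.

ΔF = 4.60 W/m²; ΔT = 3.77 K

CO₂: 5.35 × ln(882/429) = 5.35 × ln(2.05594) = 5.35 × 0.72073 = 3.8559 W/m².
CH₄: 0.036 × (√2330 − √758) = 0.036 × (48.2701 − 27.5318) = 0.036 × 20.7383 = 0.7466 W/m².
Total ΔF = 3.8559 + 0.7466 = 4.6025 W/m².
ΔT = λ ΔF = 0.82 × 4.60 = 3.7720 K.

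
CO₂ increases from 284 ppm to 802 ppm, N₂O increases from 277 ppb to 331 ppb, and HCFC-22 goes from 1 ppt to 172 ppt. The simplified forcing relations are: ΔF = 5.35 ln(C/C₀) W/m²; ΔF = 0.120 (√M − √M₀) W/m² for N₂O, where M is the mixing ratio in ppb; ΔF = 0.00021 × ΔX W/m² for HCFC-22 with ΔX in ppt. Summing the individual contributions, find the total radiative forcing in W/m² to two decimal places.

CO₂: 5.35 × ln(802/284) = 5.35 × ln(2.82394) = 5.35 × 1.03813 = 5.5540 W/m².
N₂O: 0.120 × (√331 − √277) = 0.120 × (18.1934 − 16.6433) = 0.120 × 1.5501 = 0.1860 W/m².
HCFC-22: ΔF = 0.00021 × (172 − 1) = 0.00021 × 171 = 0.0359 W/m².
Total ΔF = 5.5540 + 0.1860 + 0.0359 = 5.7759 W/m².

ΔF = 5.78 W/m²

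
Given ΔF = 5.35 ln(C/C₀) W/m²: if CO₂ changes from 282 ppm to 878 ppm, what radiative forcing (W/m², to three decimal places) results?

CO₂ absorption bands are partially saturated, so forcing scales with the logarithm of the concentration ratio.
CO₂: 5.35 × ln(878/282) = 5.35 × ln(3.11348) = 5.35 × 1.13574 = 6.0762 W/m².

ΔF = 6.076 W/m²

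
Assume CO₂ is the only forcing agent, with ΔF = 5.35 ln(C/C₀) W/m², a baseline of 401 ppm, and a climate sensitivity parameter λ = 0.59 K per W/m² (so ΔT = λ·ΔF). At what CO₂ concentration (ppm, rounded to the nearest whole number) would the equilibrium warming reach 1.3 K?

C ≈ 605 ppm

Required forcing: ΔF = ΔT/λ = 1.3/0.59 = 2.2034 W/m².
Then ln(C/401) = ΔF/5.35 = 2.2034/5.35 = 0.41185.
So C = 401 × e^0.41185 = 401 × 1.50961 = 605.35 ppm.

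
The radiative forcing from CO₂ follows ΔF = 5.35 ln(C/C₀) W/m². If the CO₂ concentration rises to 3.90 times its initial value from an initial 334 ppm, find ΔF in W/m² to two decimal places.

Because the forcing depends only on the ratio C/C₀, the initial concentration does not enter.
ΔF = 5.35 × ln(3.90) = 5.35 × 1.36098 = 7.2812 W/m².

ΔF = 7.28 W/m²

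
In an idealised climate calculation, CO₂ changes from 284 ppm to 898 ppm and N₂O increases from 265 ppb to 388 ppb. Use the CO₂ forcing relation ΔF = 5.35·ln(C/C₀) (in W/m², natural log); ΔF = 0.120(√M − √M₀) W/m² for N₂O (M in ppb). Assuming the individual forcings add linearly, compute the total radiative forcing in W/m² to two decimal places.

CO₂: 5.35 × ln(898/284) = 5.35 × ln(3.16197) = 5.35 × 1.15120 = 6.1589 W/m².
N₂O: 0.120 × (√388 − √265) = 0.120 × (19.6977 − 16.2788) = 0.120 × 3.4189 = 0.4103 W/m².
Total ΔF = 6.1589 + 0.4103 = 6.5692 W/m².

ΔF = 6.57 W/m²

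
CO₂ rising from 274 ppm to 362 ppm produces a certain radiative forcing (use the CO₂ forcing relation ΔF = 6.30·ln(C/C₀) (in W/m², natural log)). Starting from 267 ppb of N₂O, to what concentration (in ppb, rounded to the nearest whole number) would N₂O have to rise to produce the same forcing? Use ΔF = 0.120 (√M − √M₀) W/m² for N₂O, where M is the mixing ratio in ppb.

M ≈ 959 ppb

CO₂ forcing: 6.30 × ln(362/274) = 6.30 × 0.278516 = 1.75465 W/m².
Set 0.120(√M − √267) = 1.75465: √M = 1.75465/0.120 + √267 = 14.6221 + 16.3401 = 30.9622.
M = (30.9622)² = 958.66 ppb.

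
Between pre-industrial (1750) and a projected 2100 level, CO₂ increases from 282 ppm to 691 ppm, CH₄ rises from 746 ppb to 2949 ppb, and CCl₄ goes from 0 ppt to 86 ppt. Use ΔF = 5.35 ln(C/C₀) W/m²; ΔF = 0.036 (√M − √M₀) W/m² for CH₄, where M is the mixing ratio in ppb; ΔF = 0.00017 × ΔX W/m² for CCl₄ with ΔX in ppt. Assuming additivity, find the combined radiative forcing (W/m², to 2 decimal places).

CO₂: 5.35 × ln(691/282) = 5.35 × ln(2.45035) = 5.35 × 0.89623 = 4.7948 W/m².
CH₄: 0.036 × (√2949 − √746) = 0.036 × (54.3047 − 27.3130) = 0.036 × 26.9917 = 0.9717 W/m².
CCl₄: ΔF = 0.00017 × (86 − 0) = 0.00017 × 86 = 0.0146 W/m².
Total ΔF = 4.7948 + 0.9717 + 0.0146 = 5.7811 W/m².

ΔF = 5.78 W/m²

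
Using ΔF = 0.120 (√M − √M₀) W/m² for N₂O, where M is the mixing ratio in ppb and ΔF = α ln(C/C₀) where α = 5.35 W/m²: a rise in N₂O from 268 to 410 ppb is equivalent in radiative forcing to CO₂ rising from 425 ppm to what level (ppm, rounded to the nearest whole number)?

N₂O forcing: 0.120 × (√410 − √268) = 0.120 × (20.2485 − 16.3707) = 0.120 × 3.8778 = 0.46534 W/m².
Set 5.35 ln(C/425) = 0.46534: ln(C/425) = 0.46534/5.35 = 0.08698, so C = 425 × e^0.08698 = 425 × 1.09087 = 463.62 ppm.

C ≈ 464 ppm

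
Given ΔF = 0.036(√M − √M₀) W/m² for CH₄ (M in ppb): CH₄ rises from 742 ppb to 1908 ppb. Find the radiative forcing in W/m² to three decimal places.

ΔF = 0.592 W/m²

CH₄: 0.036 × (√1908 − √742) = 0.036 × (43.6807 − 27.2397) = 0.036 × 16.4410 = 0.5919 W/m².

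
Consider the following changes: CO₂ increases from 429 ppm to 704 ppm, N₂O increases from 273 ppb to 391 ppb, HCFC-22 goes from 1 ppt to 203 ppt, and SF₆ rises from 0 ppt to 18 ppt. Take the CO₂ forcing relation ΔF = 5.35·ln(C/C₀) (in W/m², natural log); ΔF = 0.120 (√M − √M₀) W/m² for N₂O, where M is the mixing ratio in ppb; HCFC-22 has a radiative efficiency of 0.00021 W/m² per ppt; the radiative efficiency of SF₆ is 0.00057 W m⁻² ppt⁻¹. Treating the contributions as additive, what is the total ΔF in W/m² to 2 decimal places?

ΔF = 3.09 W/m²

CO₂: 5.35 × ln(704/429) = 5.35 × ln(1.64103) = 5.35 × 0.49532 = 2.6500 W/m².
N₂O: 0.120 × (√391 − √273) = 0.120 × (19.7737 − 16.5227) = 0.120 × 3.2510 = 0.3901 W/m².
HCFC-22: ΔF = 0.00021 × (203 − 1) = 0.00021 × 202 = 0.0424 W/m².
SF₆: ΔF = 0.00057 × (18 − 0) = 0.00057 × 18 = 0.0103 W/m².
Total ΔF = 2.6500 + 0.3901 + 0.0424 + 0.0103 = 3.0928 W/m².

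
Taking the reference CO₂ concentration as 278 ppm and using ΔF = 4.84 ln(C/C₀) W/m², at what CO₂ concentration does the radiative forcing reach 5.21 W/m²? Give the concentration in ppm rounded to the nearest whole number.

Set 4.84 ln(C/278) = 5.21, so ln(C/278) = 5.21/4.84 = 1.07645.
Then C/278 = e^1.07645 = 2.93424, giving C = 278 × 2.93424 = 815.72 ppm.

C ≈ 816 ppm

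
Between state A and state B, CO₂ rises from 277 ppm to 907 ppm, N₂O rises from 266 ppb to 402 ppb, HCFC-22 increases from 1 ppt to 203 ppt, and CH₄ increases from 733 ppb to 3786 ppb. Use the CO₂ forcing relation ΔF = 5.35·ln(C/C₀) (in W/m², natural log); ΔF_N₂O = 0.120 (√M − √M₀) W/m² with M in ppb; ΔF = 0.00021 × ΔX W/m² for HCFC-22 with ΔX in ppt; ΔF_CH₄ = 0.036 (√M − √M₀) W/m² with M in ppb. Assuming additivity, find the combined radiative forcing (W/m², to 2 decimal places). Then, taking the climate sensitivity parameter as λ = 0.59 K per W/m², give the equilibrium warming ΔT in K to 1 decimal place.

ΔF = 8.08 W/m²; ΔT = 4.8 K

CO₂: 5.35 × ln(907/277) = 5.35 × ln(3.27437) = 5.35 × 1.18613 = 6.3458 W/m².
N₂O: 0.120 × (√402 − √266) = 0.120 × (20.0499 − 16.3095) = 0.120 × 3.7404 = 0.4488 W/m².
HCFC-22: ΔF = 0.00021 × (203 − 1) = 0.00021 × 202 = 0.0424 W/m².
CH₄: 0.036 × (√3786 − √733) = 0.036 × (61.5305 − 27.0740) = 0.036 × 34.4565 = 1.2404 W/m².
Total ΔF = 6.3458 + 0.4488 + 0.0424 + 1.2404 = 8.0774 W/m².
ΔT = λ ΔF = 0.59 × 8.08 = 4.7672 K.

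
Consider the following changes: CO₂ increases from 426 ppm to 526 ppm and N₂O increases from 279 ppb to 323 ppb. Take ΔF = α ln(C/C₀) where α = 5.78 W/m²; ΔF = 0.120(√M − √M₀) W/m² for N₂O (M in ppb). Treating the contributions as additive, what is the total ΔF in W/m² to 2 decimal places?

ΔF = 1.37 W/m²

CO₂: 5.78 × ln(526/426) = 5.78 × ln(1.23474) = 5.78 × 0.21086 = 1.2188 W/m².
N₂O: 0.120 × (√323 − √279) = 0.120 × (17.9722 − 16.7033) = 0.120 × 1.2689 = 0.1523 W/m².
Total ΔF = 1.2188 + 0.1523 = 1.3711 W/m².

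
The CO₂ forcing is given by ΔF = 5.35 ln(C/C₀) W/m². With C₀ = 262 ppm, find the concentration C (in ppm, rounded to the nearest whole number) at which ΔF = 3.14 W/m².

Set 5.35 ln(C/262) = 3.14, so ln(C/262) = 3.14/5.35 = 0.58692.
Then C/262 = e^0.58692 = 1.79844, giving C = 262 × 1.79844 = 471.19 ppm.

C ≈ 471 ppm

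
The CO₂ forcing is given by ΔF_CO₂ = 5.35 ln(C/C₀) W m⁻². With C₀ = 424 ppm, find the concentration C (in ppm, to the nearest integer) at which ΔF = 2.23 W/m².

Set 5.35 ln(C/424) = 2.23, so ln(C/424) = 2.23/5.35 = 0.41682.
Then C/424 = e^0.41682 = 1.51713, giving C = 424 × 1.51713 = 643.26 ppm.

C ≈ 643 ppm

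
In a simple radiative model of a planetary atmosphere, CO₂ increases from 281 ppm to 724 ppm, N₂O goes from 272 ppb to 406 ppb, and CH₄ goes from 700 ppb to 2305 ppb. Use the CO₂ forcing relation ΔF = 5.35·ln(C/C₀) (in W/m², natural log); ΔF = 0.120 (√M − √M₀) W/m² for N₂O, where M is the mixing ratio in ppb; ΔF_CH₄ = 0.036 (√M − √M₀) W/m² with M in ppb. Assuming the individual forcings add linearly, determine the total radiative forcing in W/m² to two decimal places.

CO₂: 5.35 × ln(724/281) = 5.35 × ln(2.57651) = 5.35 × 0.94644 = 5.0635 W/m².
N₂O: 0.120 × (√406 − √272) = 0.120 × (20.1494 − 16.4924) = 0.120 × 3.6570 = 0.4388 W/m².
CH₄: 0.036 × (√2305 − √700) = 0.036 × (48.0104 − 26.4575) = 0.036 × 21.5529 = 0.7759 W/m².
Total ΔF = 5.0635 + 0.4388 + 0.7759 = 6.2782 W/m².

ΔF = 6.28 W/m²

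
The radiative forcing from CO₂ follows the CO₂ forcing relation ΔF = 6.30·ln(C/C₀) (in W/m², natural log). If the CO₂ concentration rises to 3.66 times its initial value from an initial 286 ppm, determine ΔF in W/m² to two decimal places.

ΔF = 8.17 W/m²

ΔF = 6.30 × ln(3.66) = 6.30 × 1.29746 = 8.1740 W/m².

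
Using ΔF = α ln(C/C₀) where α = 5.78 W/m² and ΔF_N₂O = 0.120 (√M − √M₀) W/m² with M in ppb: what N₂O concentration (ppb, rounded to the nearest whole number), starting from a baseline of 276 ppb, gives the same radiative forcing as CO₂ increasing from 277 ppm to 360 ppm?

CO₂ forcing: 5.78 × ln(360/277) = 5.78 × 0.262087 = 1.51486 W/m².
Set 0.120(√M − √276) = 1.51486: √M = 1.51486/0.120 + √276 = 12.6238 + 16.6132 = 29.2370.
M = (29.2370)² = 854.80 ppb.

M ≈ 855 ppb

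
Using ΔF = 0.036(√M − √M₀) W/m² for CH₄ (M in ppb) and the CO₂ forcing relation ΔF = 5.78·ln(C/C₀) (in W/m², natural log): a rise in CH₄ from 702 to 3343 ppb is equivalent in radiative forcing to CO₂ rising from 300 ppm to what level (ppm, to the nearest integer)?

C ≈ 365 ppm

CH₄ forcing: 0.036 × (√3343 − √702) = 0.036 × (57.8187 − 26.4953) = 0.036 × 31.3234 = 1.12764 W/m².
Set 5.78 ln(C/300) = 1.12764: ln(C/300) = 1.12764/5.78 = 0.19509, so C = 300 × e^0.19509 = 300 × 1.21542 = 364.63 ppm.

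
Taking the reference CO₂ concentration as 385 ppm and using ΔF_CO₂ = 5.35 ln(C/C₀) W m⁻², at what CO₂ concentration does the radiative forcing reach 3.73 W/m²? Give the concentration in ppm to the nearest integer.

Set 5.35 ln(C/385) = 3.73, so ln(C/385) = 3.73/5.35 = 0.69720.
Then C/385 = e^0.69720 = 2.00812, giving C = 385 × 2.00812 = 773.13 ppm.

C ≈ 773 ppm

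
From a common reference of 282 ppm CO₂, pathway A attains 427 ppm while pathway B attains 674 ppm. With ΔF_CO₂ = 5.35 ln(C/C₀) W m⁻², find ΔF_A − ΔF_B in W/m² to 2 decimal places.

ΔF_A = 5.35 ln(427/282) = 5.35 × 0.41488 = 2.2196 W/m².
ΔF_B = 5.35 ln(674/282) = 5.35 × 0.87132 = 4.6616 W/m².
Difference: 2.2196 − 4.6616 = -2.4420 W/m².
(Equivalently, ΔF_A − ΔF_B = 5.35 ln(427/674) = 5.35 × -0.45645 = -2.4420 W/m².)

ΔF_A − ΔF_B = -2.44 W/m²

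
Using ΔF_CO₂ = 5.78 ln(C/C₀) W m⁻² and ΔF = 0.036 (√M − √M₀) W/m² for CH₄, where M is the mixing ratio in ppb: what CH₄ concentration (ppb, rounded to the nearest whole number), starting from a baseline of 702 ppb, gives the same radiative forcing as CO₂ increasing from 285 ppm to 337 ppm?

M ≈ 2852 ppb

CO₂ forcing: 5.78 × ln(337/285) = 5.78 × 0.167594 = 0.96869 W/m².
Set 0.036(√M − √702) = 0.96869: √M = 0.96869/0.036 + √702 = 26.9081 + 26.4953 = 53.4034.
M = (53.4034)² = 2851.92 ppb.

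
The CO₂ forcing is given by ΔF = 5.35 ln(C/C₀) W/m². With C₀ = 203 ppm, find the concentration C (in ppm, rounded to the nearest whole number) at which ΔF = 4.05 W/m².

C ≈ 433 ppm

Set 5.35 ln(C/203) = 4.05, so ln(C/203) = 4.05/5.35 = 0.75701.
Then C/203 = e^0.75701 = 2.13189, giving C = 203 × 2.13189 = 432.77 ppm.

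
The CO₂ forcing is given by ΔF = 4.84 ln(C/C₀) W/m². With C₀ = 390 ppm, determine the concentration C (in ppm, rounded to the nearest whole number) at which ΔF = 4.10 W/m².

Set 4.84 ln(C/390) = 4.10, so ln(C/390) = 4.10/4.84 = 0.84711.
Then C/390 = e^0.84711 = 2.33290, giving C = 390 × 2.33290 = 909.83 ppm.

C ≈ 910 ppm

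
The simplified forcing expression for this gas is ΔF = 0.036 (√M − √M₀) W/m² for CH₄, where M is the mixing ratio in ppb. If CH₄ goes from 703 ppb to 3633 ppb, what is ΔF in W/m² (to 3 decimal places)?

ΔF = 1.215 W/m²

CH₄: 0.036 × (√3633 − √703) = 0.036 × (60.2744 − 26.5141) = 0.036 × 33.7603 = 1.2154 W/m².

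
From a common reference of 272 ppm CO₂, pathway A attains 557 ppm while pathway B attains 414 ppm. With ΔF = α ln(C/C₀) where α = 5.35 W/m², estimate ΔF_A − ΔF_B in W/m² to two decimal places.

ΔF_A − ΔF_B = 1.59 W/m²

ΔF_A = 5.35 ln(557/272) = 5.35 × 0.71676 = 3.8347 W/m².
ΔF_B = 5.35 ln(414/272) = 5.35 × 0.42006 = 2.2473 W/m².
Difference: 3.8347 − 2.2473 = 1.5874 W/m².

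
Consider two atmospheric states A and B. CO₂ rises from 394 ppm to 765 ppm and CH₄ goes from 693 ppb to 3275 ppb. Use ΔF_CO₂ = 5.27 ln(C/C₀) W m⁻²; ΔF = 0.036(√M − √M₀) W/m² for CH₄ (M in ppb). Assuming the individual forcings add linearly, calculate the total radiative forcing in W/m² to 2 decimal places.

ΔF = 4.61 W/m²

CO₂: 5.27 × ln(765/394) = 5.27 × ln(1.94162) = 5.27 × 0.66352 = 3.4968 W/m².
CH₄: 0.036 × (√3275 − √693) = 0.036 × (57.2276 − 26.3249) = 0.036 × 30.9027 = 1.1125 W/m².
Total ΔF = 3.4968 + 1.1125 = 4.6093 W/m².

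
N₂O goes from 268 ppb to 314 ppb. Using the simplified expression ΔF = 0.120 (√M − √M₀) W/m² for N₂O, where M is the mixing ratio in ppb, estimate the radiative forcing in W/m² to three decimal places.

N₂O: 0.120 × (√314 − √268) = 0.120 × (17.7200 − 16.3707) = 0.120 × 1.3493 = 0.1619 W/m².

ΔF = 0.162 W/m²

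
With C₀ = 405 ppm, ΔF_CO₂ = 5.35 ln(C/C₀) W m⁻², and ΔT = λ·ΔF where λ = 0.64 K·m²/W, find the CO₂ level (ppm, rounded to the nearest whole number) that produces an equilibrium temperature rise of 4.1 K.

C ≈ 1341 ppm

Required forcing: ΔF = ΔT/λ = 4.1/0.64 = 6.4063 W/m².
Then ln(C/405) = ΔF/5.35 = 6.4063/5.35 = 1.19744.
So C = 405 × e^1.19744 = 405 × 3.31163 = 1341.21 ppm.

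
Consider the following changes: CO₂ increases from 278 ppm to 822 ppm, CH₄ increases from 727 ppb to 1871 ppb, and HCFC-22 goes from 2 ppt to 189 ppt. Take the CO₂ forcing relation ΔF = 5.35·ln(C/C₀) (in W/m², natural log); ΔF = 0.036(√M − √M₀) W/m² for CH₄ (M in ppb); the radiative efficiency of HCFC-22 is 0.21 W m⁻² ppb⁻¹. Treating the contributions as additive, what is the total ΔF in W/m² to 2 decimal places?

ΔF = 6.43 W/m²

CO₂: 5.35 × ln(822/278) = 5.35 × ln(2.95683) = 5.35 × 1.08412 = 5.8000 W/m².
CH₄: 0.036 × (√1871 − √727) = 0.036 × (43.2551 − 26.9629) = 0.036 × 16.2922 = 0.5865 W/m².
HCFC-22: Δ = 189 − 2 = 187 ppt = 0.187 ppb; ΔF = 0.21 × 0.187 = 0.0393 W/m².
Total ΔF = 5.8000 + 0.5865 + 0.0393 = 6.4258 W/m².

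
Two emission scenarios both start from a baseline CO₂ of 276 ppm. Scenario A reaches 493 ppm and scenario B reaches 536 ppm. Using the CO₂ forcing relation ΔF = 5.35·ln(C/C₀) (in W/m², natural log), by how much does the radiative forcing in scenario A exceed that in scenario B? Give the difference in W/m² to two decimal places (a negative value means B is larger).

ΔF_A − ΔF_B = -0.45 W/m²

ΔF_A = 5.35 ln(493/276) = 5.35 × 0.58011 = 3.1036 W/m².
ΔF_B = 5.35 ln(536/276) = 5.35 × 0.66373 = 3.5510 W/m².
Difference: 3.1036 − 3.5510 = -0.4474 W/m².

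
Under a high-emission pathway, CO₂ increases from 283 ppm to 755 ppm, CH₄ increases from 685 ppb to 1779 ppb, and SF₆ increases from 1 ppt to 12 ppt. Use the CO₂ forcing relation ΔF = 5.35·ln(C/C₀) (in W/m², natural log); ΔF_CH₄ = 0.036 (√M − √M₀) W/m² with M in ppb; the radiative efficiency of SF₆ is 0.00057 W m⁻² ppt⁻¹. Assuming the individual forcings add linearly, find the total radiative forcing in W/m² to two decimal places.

ΔF = 5.83 W/m²

CO₂: 5.35 × ln(755/283) = 5.35 × ln(2.66784) = 5.35 × 0.98127 = 5.2498 W/m².
CH₄: 0.036 × (√1779 − √685) = 0.036 × (42.1782 − 26.1725) = 0.036 × 16.0057 = 0.5762 W/m².
SF₆: ΔF = 0.00057 × (12 − 1) = 0.00057 × 11 = 0.0063 W/m².
Total ΔF = 5.2498 + 0.5762 + 0.0063 = 5.8323 W/m².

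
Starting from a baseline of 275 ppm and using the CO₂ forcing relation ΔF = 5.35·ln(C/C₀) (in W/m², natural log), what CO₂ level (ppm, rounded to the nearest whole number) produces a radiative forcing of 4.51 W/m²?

Set 5.35 ln(C/275) = 4.51, so ln(C/275) = 4.51/5.35 = 0.84299.
Then C/275 = e^0.84299 = 2.32330, giving C = 275 × 2.32330 = 638.91 ppm.

C ≈ 639 ppm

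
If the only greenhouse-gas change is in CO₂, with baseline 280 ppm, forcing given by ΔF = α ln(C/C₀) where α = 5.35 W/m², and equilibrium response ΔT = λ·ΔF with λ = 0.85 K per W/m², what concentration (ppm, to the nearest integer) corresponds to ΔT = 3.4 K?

C ≈ 591 ppm

Required forcing: ΔF = ΔT/λ = 3.4/0.85 = 4.0000 W/m².
Then ln(C/280) = ΔF/5.35 = 4.0000/5.35 = 0.74766.
So C = 280 × e^0.74766 = 280 × 2.11205 = 591.37 ppm.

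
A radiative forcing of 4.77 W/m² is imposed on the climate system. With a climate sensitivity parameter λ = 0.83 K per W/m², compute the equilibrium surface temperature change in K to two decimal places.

ΔT = 3.96 K

ΔT = λ ΔF = 0.83 × 4.77 = 3.9591 K.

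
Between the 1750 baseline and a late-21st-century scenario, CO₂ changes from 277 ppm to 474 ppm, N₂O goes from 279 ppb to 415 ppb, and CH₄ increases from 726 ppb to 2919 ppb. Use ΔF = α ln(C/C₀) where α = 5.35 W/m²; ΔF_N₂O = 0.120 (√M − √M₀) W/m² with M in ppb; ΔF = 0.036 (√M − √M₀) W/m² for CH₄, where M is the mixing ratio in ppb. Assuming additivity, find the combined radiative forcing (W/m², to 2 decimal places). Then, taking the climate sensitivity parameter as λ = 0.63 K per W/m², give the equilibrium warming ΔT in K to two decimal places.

ΔF = 4.29 W/m²; ΔT = 2.70 K

CO₂: 5.35 × ln(474/277) = 5.35 × ln(1.71119) = 5.35 × 0.53719 = 2.8740 W/m².
N₂O: 0.120 × (√415 − √279) = 0.120 × (20.3715 − 16.7033) = 0.120 × 3.6682 = 0.4402 W/m².
CH₄: 0.036 × (√2919 − √726) = 0.036 × (54.0278 − 26.9444) = 0.036 × 27.0834 = 0.9750 W/m².
Total ΔF = 2.8740 + 0.4402 + 0.9750 = 4.2892 W/m².
ΔT = λ ΔF = 0.63 × 4.29 = 2.7027 K.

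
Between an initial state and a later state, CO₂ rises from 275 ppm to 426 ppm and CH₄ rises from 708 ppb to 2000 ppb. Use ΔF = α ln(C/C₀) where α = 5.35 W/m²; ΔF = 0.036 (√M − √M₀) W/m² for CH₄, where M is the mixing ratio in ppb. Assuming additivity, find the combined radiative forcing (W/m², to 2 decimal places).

ΔF = 2.99 W/m²

CO₂: 5.35 × ln(426/275) = 5.35 × ln(1.54909) = 5.35 × 0.43767 = 2.3415 W/m².
CH₄: 0.036 × (√2000 − √708) = 0.036 × (44.7214 − 26.6083) = 0.036 × 18.1131 = 0.6521 W/m².
Total ΔF = 2.3415 + 0.6521 = 2.9936 W/m².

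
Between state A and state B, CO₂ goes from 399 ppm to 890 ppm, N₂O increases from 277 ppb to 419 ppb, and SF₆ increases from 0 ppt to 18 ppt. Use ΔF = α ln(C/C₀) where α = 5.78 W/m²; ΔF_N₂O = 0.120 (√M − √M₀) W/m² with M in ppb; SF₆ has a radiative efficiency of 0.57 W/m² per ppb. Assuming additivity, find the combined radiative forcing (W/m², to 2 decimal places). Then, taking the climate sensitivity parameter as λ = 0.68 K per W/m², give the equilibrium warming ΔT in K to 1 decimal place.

CO₂: 5.78 × ln(890/399) = 5.78 × ln(2.23058) = 5.78 × 0.80226 = 4.6371 W/m².
N₂O: 0.120 × (√419 − √277) = 0.120 × (20.4695 − 16.6433) = 0.120 × 3.8262 = 0.4591 W/m².
SF₆: Δ = 18 − 0 = 18 ppt = 0.018 ppb; ΔF = 0.57 × 0.018 = 0.0103 W/m².
Total ΔF = 4.6371 + 0.4591 + 0.0103 = 5.1065 W/m².
ΔT = λ ΔF = 0.68 × 5.11 = 3.4748 K.

ΔF = 5.11 W/m²; ΔT = 3.5 K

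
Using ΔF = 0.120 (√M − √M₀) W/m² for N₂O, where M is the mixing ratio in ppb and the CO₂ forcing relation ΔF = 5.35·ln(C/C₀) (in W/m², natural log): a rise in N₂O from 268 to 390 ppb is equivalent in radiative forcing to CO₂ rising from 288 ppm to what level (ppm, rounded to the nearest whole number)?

N₂O forcing: 0.120 × (√390 − √268) = 0.120 × (19.7484 − 16.3707) = 0.120 × 3.3777 = 0.40532 W/m².
Set 5.35 ln(C/288) = 0.40532: ln(C/288) = 0.40532/5.35 = 0.07576, so C = 288 × e^0.07576 = 288 × 1.07870 = 310.67 ppm.

C ≈ 311 ppm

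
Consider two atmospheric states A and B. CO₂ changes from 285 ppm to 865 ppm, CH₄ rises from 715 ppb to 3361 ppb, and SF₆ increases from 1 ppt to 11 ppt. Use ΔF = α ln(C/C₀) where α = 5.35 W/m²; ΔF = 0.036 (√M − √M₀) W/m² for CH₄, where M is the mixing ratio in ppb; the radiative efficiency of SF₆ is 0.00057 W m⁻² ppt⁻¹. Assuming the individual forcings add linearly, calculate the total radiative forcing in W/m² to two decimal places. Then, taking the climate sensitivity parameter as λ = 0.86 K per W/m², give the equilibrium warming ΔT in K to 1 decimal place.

ΔF = 7.07 W/m²; ΔT = 6.1 K

CO₂: 5.35 × ln(865/285) = 5.35 × ln(3.03509) = 5.35 × 1.11024 = 5.9398 W/m².
CH₄: 0.036 × (√3361 − √715) = 0.036 × (57.9741 − 26.7395) = 0.036 × 31.2346 = 1.1244 W/m².
SF₆: ΔF = 0.00057 × (11 − 1) = 0.00057 × 10 = 0.0057 W/m².
Total ΔF = 5.9398 + 1.1244 + 0.0057 = 7.0699 W/m².
ΔT = λ ΔF = 0.86 × 7.07 = 6.0802 K.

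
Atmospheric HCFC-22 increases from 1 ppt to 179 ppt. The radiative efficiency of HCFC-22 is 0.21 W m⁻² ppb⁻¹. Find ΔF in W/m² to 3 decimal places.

ΔF = 0.037 W/m²

HCFC-22: Δ = 179 − 1 = 178 ppt = 0.178 ppb; ΔF = 0.21 × 0.178 = 0.0374 W/m².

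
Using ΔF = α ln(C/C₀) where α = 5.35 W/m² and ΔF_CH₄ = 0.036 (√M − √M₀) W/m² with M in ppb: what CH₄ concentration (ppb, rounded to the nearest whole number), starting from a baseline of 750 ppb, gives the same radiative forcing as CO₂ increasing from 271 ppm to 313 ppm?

M ≈ 2381 ppb

CO₂ forcing: 5.35 × ln(313/271) = 5.35 × 0.144084 = 0.77085 W/m².
Set 0.036(√M − √750) = 0.77085: √M = 0.77085/0.036 + √750 = 21.4125 + 27.3861 = 48.7986.
M = (48.7986)² = 2381.30 ppb.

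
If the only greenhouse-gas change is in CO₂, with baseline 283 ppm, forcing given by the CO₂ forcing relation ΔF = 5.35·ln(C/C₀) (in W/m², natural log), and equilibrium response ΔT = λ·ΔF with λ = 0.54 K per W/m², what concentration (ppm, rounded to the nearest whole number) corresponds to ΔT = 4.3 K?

C ≈ 1254 ppm

Required forcing: ΔF = ΔT/λ = 4.3/0.54 = 7.9630 W/m².
Then ln(C/283) = ΔF/5.35 = 7.9630/5.35 = 1.48841.
So C = 283 × e^1.48841 = 283 × 4.43005 = 1253.70 ppm.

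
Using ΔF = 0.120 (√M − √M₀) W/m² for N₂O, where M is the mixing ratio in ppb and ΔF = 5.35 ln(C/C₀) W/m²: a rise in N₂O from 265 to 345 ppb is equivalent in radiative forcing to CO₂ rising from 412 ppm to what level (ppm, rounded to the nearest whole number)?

N₂O forcing: 0.120 × (√345 − √265) = 0.120 × (18.5742 − 16.2788) = 0.120 × 2.2954 = 0.27545 W/m².
Set 5.35 ln(C/412) = 0.27545: ln(C/412) = 0.27545/5.35 = 0.05149, so C = 412 × e^0.05149 = 412 × 1.05284 = 433.77 ppm.

C ≈ 434 ppm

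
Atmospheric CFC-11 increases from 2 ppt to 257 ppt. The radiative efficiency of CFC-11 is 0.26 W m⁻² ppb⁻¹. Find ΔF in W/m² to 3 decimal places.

ΔF = 0.066 W/m²

CFC-11: Δ = 257 − 2 = 255 ppt = 0.255 ppb; ΔF = 0.26 × 0.255 = 0.0663 W/m².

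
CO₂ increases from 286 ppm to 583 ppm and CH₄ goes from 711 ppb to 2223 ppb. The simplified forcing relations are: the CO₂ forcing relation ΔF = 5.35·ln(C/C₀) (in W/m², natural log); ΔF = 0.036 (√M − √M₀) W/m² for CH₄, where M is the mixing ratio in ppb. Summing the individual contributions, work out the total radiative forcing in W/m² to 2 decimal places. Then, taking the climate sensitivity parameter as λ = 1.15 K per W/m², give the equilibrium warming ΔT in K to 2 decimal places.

CO₂: 5.35 × ln(583/286) = 5.35 × ln(2.03846) = 5.35 × 0.71219 = 3.8102 W/m².
CH₄: 0.036 × (√2223 − √711) = 0.036 × (47.1487 − 26.6646) = 0.036 × 20.4841 = 0.7374 W/m².
Total ΔF = 3.8102 + 0.7374 = 4.5476 W/m².
ΔT = λ ΔF = 1.15 × 4.55 = 5.2325 K.

ΔF = 4.55 W/m²; ΔT = 5.23 K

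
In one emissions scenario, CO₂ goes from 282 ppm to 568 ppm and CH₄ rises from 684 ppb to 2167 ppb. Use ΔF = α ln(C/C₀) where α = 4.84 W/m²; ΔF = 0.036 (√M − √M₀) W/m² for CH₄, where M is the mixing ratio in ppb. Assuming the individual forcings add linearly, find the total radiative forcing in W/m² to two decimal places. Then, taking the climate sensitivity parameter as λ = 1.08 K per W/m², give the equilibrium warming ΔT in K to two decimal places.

ΔF = 4.12 W/m²; ΔT = 4.45 K

CO₂: 4.84 × ln(568/282) = 4.84 × ln(2.01418) = 4.84 × 0.70021 = 3.3890 W/m².
CH₄: 0.036 × (√2167 − √684) = 0.036 × (46.5510 − 26.1534) = 0.036 × 20.3976 = 0.7343 W/m².
Total ΔF = 3.3890 + 0.7343 = 4.1233 W/m².
ΔT = λ ΔF = 1.08 × 4.12 = 4.4496 K.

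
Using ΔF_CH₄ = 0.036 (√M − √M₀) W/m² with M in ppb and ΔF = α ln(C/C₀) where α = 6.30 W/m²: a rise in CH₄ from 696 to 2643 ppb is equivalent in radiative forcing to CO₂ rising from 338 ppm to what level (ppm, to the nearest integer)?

C ≈ 390 ppm

CH₄ forcing: 0.036 × (√2643 − √696) = 0.036 × (51.4101 − 26.3818) = 0.036 × 25.0283 = 0.90102 W/m².
Set 6.30 ln(C/338) = 0.90102: ln(C/338) = 0.90102/6.30 = 0.14302, so C = 338 × e^0.14302 = 338 × 1.15375 = 389.97 ppm.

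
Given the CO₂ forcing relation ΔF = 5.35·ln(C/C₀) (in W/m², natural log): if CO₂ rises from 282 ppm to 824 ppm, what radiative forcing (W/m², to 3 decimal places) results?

CO₂: 5.35 × ln(824/282) = 5.35 × ln(2.92199) = 5.35 × 1.07226 = 5.7366 W/m².

ΔF = 5.737 W/m²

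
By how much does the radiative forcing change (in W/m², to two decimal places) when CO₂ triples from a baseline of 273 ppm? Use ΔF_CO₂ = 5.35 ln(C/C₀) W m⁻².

Because the forcing depends only on the ratio C/C₀, the initial concentration does not enter.
ΔF = 5.35 × ln(3) = 5.35 × 1.09861 = 5.8776 W/m².

ΔF = 5.88 W/m²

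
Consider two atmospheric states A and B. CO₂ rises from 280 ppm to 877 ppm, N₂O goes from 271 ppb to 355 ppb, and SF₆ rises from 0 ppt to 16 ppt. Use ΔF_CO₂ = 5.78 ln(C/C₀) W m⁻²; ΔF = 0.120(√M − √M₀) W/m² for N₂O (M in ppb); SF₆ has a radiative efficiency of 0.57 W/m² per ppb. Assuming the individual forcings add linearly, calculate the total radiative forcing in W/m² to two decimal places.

ΔF = 6.89 W/m²

CO₂: 5.78 × ln(877/280) = 5.78 × ln(3.13214) = 5.78 × 1.14172 = 6.5991 W/m².
N₂O: 0.120 × (√355 − √271) = 0.120 × (18.8414 − 16.4621) = 0.120 × 2.3793 = 0.2855 W/m².
SF₆: Δ = 16 − 0 = 16 ppt = 0.016 ppb; ΔF = 0.57 × 0.016 = 0.0091 W/m².
Total ΔF = 6.5991 + 0.2855 + 0.0091 = 6.8937 W/m².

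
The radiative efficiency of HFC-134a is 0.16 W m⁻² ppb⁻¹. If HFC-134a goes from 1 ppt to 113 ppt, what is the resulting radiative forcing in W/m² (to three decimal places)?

ΔF = 0.018 W/m²

HFC-134a: Δ = 113 − 1 = 112 ppt = 0.112 ppb; ΔF = 0.16 × 0.112 = 0.0179 W/m².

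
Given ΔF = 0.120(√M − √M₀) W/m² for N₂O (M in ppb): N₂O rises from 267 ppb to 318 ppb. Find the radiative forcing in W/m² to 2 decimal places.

ΔF = 0.18 W/m²

N₂O: 0.120 × (√318 − √267) = 0.120 × (17.8326 − 16.3401) = 0.120 × 1.4925 = 0.1791 W/m².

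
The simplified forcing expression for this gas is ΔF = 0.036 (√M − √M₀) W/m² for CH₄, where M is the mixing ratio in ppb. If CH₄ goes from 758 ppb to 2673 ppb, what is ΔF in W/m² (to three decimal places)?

CH₄: 0.036 × (√2673 − √758) = 0.036 × (51.7011 − 27.5318) = 0.036 × 24.1693 = 0.8701 W/m².

ΔF = 0.870 W/m²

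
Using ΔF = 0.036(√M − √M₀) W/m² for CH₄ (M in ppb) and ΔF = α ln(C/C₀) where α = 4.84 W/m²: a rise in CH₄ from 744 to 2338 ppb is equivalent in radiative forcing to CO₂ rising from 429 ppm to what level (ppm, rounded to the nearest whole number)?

CH₄ forcing: 0.036 × (√2338 − √744) = 0.036 × (48.3529 − 27.2764) = 0.036 × 21.0765 = 0.75875 W/m².
Set 4.84 ln(C/429) = 0.75875: ln(C/429) = 0.75875/4.84 = 0.15677, so C = 429 × e^0.15677 = 429 × 1.16973 = 501.81 ppm.

C ≈ 502 ppm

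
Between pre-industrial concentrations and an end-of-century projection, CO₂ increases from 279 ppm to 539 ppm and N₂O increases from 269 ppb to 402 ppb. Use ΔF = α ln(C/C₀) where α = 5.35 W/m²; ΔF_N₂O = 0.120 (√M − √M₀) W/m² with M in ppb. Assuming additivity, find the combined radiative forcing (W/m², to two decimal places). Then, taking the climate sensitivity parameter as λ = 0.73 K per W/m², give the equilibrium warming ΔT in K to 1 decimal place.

CO₂: 5.35 × ln(539/279) = 5.35 × ln(1.93190) = 5.35 × 0.65850 = 3.5230 W/m².
N₂O: 0.120 × (√402 − √269) = 0.120 × (20.0499 − 16.4012) = 0.120 × 3.6487 = 0.4378 W/m².
Total ΔF = 3.5230 + 0.4378 = 3.9608 W/m².
ΔT = λ ΔF = 0.73 × 3.96 = 2.8908 K.

ΔF = 3.96 W/m²; ΔT = 2.9 K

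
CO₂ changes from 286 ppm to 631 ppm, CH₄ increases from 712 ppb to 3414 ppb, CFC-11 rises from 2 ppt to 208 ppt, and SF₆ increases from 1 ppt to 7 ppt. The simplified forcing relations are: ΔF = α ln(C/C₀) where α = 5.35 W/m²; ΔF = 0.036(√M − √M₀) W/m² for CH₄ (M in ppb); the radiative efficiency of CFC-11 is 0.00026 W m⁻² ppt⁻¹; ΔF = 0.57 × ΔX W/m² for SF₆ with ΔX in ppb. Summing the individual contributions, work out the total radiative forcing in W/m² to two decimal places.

CO₂: 5.35 × ln(631/286) = 5.35 × ln(2.20629) = 5.35 × 0.79131 = 4.2335 W/m².
CH₄: 0.036 × (√3414 − √712) = 0.036 × (58.4294 − 26.6833) = 0.036 × 31.7461 = 1.1429 W/m².
CFC-11: ΔF = 0.00026 × (208 − 2) = 0.00026 × 206 = 0.0536 W/m².
SF₆: Δ = 7 − 1 = 6 ppt = 0.006 ppb; ΔF = 0.57 × 0.006 = 0.0034 W/m².
Total ΔF = 4.2335 + 1.1429 + 0.0536 + 0.0034 = 5.4334 W/m².

ΔF = 5.43 W/m²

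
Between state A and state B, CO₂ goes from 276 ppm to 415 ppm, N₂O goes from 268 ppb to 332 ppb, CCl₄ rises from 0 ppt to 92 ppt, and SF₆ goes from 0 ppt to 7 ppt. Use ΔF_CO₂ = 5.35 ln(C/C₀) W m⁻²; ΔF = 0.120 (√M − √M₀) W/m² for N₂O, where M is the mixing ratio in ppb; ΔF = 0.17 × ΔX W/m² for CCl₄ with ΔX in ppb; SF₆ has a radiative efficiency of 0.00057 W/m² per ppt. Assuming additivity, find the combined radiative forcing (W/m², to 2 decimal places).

ΔF = 2.42 W/m²

CO₂: 5.35 × ln(415/276) = 5.35 × ln(1.50362) = 5.35 × 0.40788 = 2.1822 W/m².
N₂O: 0.120 × (√332 − √268) = 0.120 × (18.2209 − 16.3707) = 0.120 × 1.8502 = 0.2220 W/m².
CCl₄: Δ = 92 − 0 = 92 ppt = 0.092 ppb; ΔF = 0.17 × 0.092 = 0.0156 W/m².
SF₆: ΔF = 0.00057 × (7 − 0) = 0.00057 × 7 = 0.0040 W/m².
Total ΔF = 2.1822 + 0.2220 + 0.0156 + 0.0040 = 2.4238 W/m².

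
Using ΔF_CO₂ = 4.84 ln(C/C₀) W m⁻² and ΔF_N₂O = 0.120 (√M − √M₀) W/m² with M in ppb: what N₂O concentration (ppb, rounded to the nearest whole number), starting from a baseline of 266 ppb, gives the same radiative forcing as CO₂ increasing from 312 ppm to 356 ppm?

CO₂ forcing: 4.84 × ln(356/312) = 4.84 × 0.131928 = 0.63853 W/m².
Set 0.120(√M − √266) = 0.63853: √M = 0.63853/0.120 + √266 = 5.3211 + 16.3095 = 21.6306.
M = (21.6306)² = 467.88 ppb.

M ≈ 468 ppb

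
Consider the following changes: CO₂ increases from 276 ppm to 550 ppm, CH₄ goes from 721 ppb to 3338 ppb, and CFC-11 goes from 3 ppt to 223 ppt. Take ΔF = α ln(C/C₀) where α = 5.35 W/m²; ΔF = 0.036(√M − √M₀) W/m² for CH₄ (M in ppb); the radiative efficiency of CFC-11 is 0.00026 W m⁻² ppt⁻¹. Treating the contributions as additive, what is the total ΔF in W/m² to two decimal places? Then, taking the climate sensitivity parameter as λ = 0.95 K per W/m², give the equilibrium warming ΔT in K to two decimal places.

CO₂: 5.35 × ln(550/276) = 5.35 × ln(1.99275) = 5.35 × 0.68952 = 3.6889 W/m².
CH₄: 0.036 × (√3338 − √721) = 0.036 × (57.7754 − 26.8514) = 0.036 × 30.9240 = 1.1133 W/m².
CFC-11: ΔF = 0.00026 × (223 − 3) = 0.00026 × 220 = 0.0572 W/m².
Total ΔF = 3.6889 + 1.1133 + 0.0572 = 4.8594 W/m².
ΔT = λ ΔF = 0.95 × 4.86 = 4.6170 K.

ΔF = 4.86 W/m²; ΔT = 4.62 K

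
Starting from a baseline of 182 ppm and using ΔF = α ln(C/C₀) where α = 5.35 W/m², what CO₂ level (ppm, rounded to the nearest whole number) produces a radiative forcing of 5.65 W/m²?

Set 5.35 ln(C/182) = 5.65, so ln(C/182) = 5.65/5.35 = 1.05607.
Then C/182 = e^1.05607 = 2.87505, giving C = 182 × 2.87505 = 523.26 ppm.

C ≈ 523 ppm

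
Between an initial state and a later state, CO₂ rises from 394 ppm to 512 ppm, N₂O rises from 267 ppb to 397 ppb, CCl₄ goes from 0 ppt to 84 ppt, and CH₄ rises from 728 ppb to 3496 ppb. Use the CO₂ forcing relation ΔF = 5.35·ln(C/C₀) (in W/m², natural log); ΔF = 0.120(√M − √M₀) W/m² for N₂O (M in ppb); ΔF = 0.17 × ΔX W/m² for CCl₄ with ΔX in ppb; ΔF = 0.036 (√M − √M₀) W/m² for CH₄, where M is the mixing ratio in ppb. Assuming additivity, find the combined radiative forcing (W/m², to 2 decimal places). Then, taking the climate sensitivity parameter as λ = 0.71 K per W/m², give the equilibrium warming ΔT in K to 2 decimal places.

ΔF = 3.00 W/m²; ΔT = 2.13 K

CO₂: 5.35 × ln(512/394) = 5.35 × ln(1.29949) = 5.35 × 0.26197 = 1.4015 W/m².
N₂O: 0.120 × (√397 − √267) = 0.120 × (19.9249 − 16.3401) = 0.120 × 3.5848 = 0.4302 W/m².
CCl₄: Δ = 84 − 0 = 84 ppt = 0.084 ppb; ΔF = 0.17 × 0.084 = 0.0143 W/m².
CH₄: 0.036 × (√3496 − √728) = 0.036 × (59.1270 − 26.9815) = 0.036 × 32.1455 = 1.1572 W/m².
Total ΔF = 1.4015 + 0.4302 + 0.0143 + 1.1572 = 3.0032 W/m².
ΔT = λ ΔF = 0.71 × 3.00 = 2.1300 K.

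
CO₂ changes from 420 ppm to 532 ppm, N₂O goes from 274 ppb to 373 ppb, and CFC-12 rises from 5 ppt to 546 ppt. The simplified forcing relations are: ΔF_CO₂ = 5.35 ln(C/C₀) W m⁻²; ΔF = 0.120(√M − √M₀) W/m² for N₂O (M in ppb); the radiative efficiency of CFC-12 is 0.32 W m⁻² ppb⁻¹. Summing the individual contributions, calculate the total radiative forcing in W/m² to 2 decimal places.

CO₂: 5.35 × ln(532/420) = 5.35 × ln(1.26667) = 5.35 × 0.23639 = 1.2647 W/m².
N₂O: 0.120 × (√373 − √274) = 0.120 × (19.3132 − 16.5529) = 0.120 × 2.7603 = 0.3312 W/m².
CFC-12: Δ = 546 − 5 = 541 ppt = 0.541 ppb; ΔF = 0.32 × 0.541 = 0.1731 W/m².
Total ΔF = 1.2647 + 0.3312 + 0.1731 = 1.7690 W/m².

ΔF = 1.77 W/m²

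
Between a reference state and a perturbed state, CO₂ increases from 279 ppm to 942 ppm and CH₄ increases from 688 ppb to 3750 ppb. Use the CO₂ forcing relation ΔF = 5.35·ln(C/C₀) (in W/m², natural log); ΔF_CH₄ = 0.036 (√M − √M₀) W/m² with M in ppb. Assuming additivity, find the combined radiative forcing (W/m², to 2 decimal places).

ΔF = 7.77 W/m²

CO₂: 5.35 × ln(942/279) = 5.35 × ln(3.37634) = 5.35 × 1.21679 = 6.5098 W/m².
CH₄: 0.036 × (√3750 − √688) = 0.036 × (61.2372 − 26.2298) = 0.036 × 35.0074 = 1.2603 W/m².
Total ΔF = 6.5098 + 1.2603 = 7.7701 W/m².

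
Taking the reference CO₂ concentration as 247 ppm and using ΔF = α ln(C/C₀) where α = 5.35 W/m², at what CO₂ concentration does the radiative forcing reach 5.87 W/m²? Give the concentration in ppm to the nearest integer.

Set 5.35 ln(C/247) = 5.87, so ln(C/247) = 5.87/5.35 = 1.09720.
Then C/247 = e^1.09720 = 2.99577, giving C = 247 × 2.99577 = 739.96 ppm.

C ≈ 740 ppm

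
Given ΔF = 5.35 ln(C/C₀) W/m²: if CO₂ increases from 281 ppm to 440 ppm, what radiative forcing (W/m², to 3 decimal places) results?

CO₂: 5.35 × ln(440/281) = 5.35 × ln(1.56584) = 5.35 × 0.44842 = 2.3990 W/m².

ΔF = 2.399 W/m²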